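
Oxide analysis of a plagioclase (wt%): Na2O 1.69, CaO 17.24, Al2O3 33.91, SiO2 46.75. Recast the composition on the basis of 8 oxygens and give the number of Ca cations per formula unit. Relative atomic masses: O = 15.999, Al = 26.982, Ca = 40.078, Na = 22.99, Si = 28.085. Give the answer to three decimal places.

0.851 Ca apfu

1.69 wt% Na2O ÷ 61.979 g/mol = 0.02727 mol, giving 0.05454 Na and 0.02727 O.
17.24 wt% CaO ÷ 56.077 g/mol = 0.30743 mol, giving 0.30743 Ca and 0.30743 O.
33.91 wt% Al2O3 ÷ 101.961 g/mol = 0.33258 mol, giving 0.66516 Al and 0.99774 O.
46.75 wt% SiO2 ÷ 60.083 g/mol = 0.77809 mol, giving 0.77809 Si and 1.55618 O.
Oxygen sums to 2.88862; scaling by 8/2.88862 = 2.76949 puts the formula on 8 O.
Ca: 0.30743 × 2.76949 = 0.851 atoms per formula unit.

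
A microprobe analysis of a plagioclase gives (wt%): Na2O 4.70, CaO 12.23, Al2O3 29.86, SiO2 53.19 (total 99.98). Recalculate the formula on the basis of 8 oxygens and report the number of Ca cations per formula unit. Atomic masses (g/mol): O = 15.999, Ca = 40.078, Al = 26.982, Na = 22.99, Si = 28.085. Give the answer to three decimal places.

0.593 Ca apfu

Na2O: 4.70/61.979 = 0.07583 mol → 0.15166 mol Na, 0.07583 mol O.
CaO: 12.23/56.077 = 0.21809 mol → 0.21809 mol Ca, 0.21809 mol O.
Al2O3: 29.86/101.961 = 0.29286 mol → 0.58572 mol Al, 0.87858 mol O.
SiO2: 53.19/60.083 = 0.88528 mol → 0.88528 mol Si, 1.77056 mol O.
Total oxygen = 2.94306 mol. Normalization factor = 8/2.94306 = 2.71826.
Ca per 8 O = 0.21809 × 2.71826 = 0.593.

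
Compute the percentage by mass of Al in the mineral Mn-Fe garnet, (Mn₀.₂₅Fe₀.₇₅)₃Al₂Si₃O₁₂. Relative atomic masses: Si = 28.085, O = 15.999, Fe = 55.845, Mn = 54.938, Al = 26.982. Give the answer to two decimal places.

Molar mass of (Mn₀.₂₅Fe₀.₇₅)₃Al₂Si₃O₁₂: 0.75*54.938 + 2.25*55.845 + 2*26.982 + 3*28.085 + 12*15.999 = 497.062 g/mol.
Mass of Al per formula unit: 2 × 26.982 = 53.964 g.
Weight fraction Al = 53.964 / 497.062 = 0.1086.

10.86 mass %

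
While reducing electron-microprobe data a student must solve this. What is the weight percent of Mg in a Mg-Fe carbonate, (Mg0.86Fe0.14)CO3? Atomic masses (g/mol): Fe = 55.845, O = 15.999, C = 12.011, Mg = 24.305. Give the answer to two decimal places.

23.56 wt%

Molar mass of (Mg0.86Fe0.14)CO3: 0.86·24.305 + 0.14·55.845 + 1·12.011 + 3·15.999 = 88.729 g/mol.
Mass of Mg per formula unit: 0.86 × 24.305 = 20.902 g.
Weight fraction Mg = 20.902 / 88.729 = 0.2356.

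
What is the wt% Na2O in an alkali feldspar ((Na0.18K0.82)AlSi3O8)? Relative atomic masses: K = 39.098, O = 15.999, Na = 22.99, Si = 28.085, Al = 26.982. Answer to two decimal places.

2.03 wt%

Molar mass of (Na0.18K0.82)AlSi3O8 = 0.18·22.99 + 0.82·39.098 + 1·26.982 + 3·28.085 + 8·15.999 = 275.428 g/mol.
Each formula unit contains 0.18 Na, equivalent to 0.18/2 = 0.0900 mol Na2O.
M(Na2O) = 2×22.99 + 1×15.999 = 61.979 g/mol.
Mass of Na2O per formula unit = 0.0900 × 61.979 = 5.578 g.
Na2O wt% = 5.578 / 275.428 × 100 = 2.03%.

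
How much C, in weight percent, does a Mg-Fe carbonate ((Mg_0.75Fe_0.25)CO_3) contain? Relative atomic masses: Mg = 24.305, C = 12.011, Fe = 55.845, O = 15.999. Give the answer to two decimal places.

Molar mass of (Mg_0.75Fe_0.25)CO_3: 0.75×24.305 + 0.25×55.845 + 1×12.011 + 3×15.999 = 92.198 g/mol.
Mass of C per formula unit: 1 × 12.011 = 12.011 g.
Weight fraction C = 12.011 / 92.198 = 0.1303.

13.03 weight percent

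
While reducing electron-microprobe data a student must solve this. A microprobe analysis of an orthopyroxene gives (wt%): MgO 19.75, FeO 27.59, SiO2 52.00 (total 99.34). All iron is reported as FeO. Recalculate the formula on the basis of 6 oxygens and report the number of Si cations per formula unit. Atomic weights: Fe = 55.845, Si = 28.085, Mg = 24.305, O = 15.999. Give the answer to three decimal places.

1.993 Si apfu

MgO (M=40.304): mol = 0.49003; Mg = 0.49003, O = 0.49003.
FeO (M=71.844): mol = 0.38403; Fe = 0.38403, O = 0.38403.
SiO2 (M=60.083): mol = 0.86547; Si = 0.86547, O = 1.73094.
ΣO = 2.60500; factor = 6/ΣO = 2.30326.
Si apfu = 0.86547 × 2.30326 = 1.993.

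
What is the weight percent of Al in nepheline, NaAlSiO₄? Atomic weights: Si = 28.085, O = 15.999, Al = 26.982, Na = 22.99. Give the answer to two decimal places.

M(NaAlSiO₄) = 142.053 g/mol.
Al contributes 1 × 26.982 = 26.982 g per mole.
26.982/142.053 = 0.1899 → 18.99%.

18.99 weight percent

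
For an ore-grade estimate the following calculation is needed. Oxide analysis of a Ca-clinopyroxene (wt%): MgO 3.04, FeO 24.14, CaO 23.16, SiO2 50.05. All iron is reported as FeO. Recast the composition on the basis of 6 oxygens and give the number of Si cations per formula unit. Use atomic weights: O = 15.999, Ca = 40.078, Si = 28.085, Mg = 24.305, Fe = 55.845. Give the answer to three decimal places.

2.007 Si apfu

MgO: 3.04/40.304 = 0.07543 mol → 0.07543 mol Mg, 0.07543 mol O.
FeO: 24.14/71.844 = 0.33601 mol → 0.33601 mol Fe, 0.33601 mol O.
CaO: 23.16/56.077 = 0.41300 mol → 0.41300 mol Ca, 0.41300 mol O.
SiO2: 50.05/60.083 = 0.83301 mol → 0.83301 mol Si, 1.66602 mol O.
Total oxygen = 2.49046 mol. Normalization factor = 6/2.49046 = 2.40919.
Si per 6 O = 0.83301 × 2.40919 = 2.007.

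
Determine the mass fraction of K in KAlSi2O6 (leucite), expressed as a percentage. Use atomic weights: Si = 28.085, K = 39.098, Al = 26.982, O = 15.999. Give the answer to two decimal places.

Formula mass = 1·39.098 + 1·26.982 + 2·28.085 + 6·15.999 = 218.244 g/mol, of which 39.098 g is K.
So K makes up 39.098/218.244 = 0.1791 of the mass, i.e. 17.91%.

17.91 weight percent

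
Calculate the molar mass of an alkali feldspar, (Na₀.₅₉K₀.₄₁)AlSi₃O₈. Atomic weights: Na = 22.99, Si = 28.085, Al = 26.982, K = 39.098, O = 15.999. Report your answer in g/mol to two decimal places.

268.82 g/mol

M = 0.59·22.99 + 0.41·39.098 + 1·26.982 + 3·28.085 + 8·15.999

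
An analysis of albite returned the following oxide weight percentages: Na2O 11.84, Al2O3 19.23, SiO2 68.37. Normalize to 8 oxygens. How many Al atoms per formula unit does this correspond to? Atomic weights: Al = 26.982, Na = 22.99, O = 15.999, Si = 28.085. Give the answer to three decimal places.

0.995 Al apfu

Na2O (M=61.979): mol = 0.19103; Na = 0.38206, O = 0.19103.
Al2O3 (M=101.961): mol = 0.18860; Al = 0.37720, O = 0.56580.
SiO2 (M=60.083): mol = 1.13793; Si = 1.13793, O = 2.27586.
ΣO = 3.03269; factor = 8/ΣO = 2.63792.
Al apfu = 0.37720 × 2.63792 = 0.995.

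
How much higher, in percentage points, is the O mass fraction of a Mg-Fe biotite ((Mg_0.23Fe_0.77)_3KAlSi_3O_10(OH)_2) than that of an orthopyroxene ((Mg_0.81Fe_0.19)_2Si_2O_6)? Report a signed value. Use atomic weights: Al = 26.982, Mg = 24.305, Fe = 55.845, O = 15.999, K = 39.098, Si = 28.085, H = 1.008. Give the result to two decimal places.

-5.95 percentage points

First mineral: 191.988 g O in 490.111 g formula = 39.17 wt% O.
Second mineral: 95.994 g O in 212.759 g formula = 45.12 wt% O.
39.17% − 45.12% gives a difference of -5.95 percentage points.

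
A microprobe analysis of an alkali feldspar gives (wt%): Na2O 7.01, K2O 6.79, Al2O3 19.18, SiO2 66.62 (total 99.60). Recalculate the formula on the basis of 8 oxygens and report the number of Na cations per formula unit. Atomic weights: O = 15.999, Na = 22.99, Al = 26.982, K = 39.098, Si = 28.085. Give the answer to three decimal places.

0.610 Na apfu

7.01 wt% Na2O ÷ 61.979 g/mol = 0.11310 mol, giving 0.22620 Na and 0.11310 O.
6.79 wt% K2O ÷ 94.195 g/mol = 0.07208 mol, giving 0.14416 K and 0.07208 O.
19.18 wt% Al2O3 ÷ 101.961 g/mol = 0.18811 mol, giving 0.37622 Al and 0.56433 O.
66.62 wt% SiO2 ÷ 60.083 g/mol = 1.10880 mol, giving 1.10880 Si and 2.21760 O.
Oxygen sums to 2.96711; scaling by 8/2.96711 = 2.69623 puts the formula on 8 O.
Na: 0.22620 × 2.69623 = 0.610 atoms per formula unit.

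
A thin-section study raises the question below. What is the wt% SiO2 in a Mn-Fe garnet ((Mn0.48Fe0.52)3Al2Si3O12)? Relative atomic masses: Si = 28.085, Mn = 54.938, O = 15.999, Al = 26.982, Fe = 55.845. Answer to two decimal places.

Formula mass = 496.436 g/mol.
3 Si → 3.0000 mol SiO2 per formula unit; M(SiO2) = 60.083, so SiO2 mass = 180.249 g.
180.249/496.436 × 100 = 36.31 wt%.

36.31 wt%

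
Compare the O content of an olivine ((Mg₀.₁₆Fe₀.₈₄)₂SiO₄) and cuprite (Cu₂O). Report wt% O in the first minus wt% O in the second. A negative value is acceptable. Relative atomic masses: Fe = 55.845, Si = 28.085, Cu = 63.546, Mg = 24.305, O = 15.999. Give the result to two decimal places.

M((Mg₀.₁₆Fe₀.₈₄)₂SiO₄) = 193.678 g/mol, so wt% O = 63.996/193.678 × 100 = 33.04%.
M(Cu₂O) = 143.091 g/mol, so wt% O = 15.999/143.091 × 100 = 11.18%.
33.04 − 11.18 = 21.86 pp.

21.86 percentage points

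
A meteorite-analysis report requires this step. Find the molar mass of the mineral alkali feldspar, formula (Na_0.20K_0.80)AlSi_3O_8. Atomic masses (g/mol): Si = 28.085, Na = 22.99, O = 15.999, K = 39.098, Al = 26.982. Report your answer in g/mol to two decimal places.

M = 0.20×22.99 + 0.80×39.098 + 1×26.982 + 3×28.085 + 8×15.999

275.11 g/mol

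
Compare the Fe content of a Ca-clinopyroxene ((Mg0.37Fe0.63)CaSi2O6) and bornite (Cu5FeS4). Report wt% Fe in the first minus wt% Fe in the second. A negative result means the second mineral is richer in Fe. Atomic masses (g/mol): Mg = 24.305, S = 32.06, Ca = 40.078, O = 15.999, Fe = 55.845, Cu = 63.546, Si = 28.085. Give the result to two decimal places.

Fe in (Mg0.37Fe0.63)CaSi2O6: molar mass 236.417 g/mol; 0.63×55.845 = 35.182 g → 14.88 wt%.
Fe in Cu5FeS4: molar mass 501.815 g/mol; 1×55.845 = 55.845 g → 11.13 wt%.
Difference = 14.88 − 11.13 = 3.75 percentage points.

3.75 percentage points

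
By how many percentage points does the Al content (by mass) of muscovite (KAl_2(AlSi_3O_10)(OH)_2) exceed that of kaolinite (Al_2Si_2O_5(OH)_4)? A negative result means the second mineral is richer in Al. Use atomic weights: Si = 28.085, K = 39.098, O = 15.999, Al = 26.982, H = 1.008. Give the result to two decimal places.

Al in KAl_2(AlSi_3O_10)(OH)_2: molar mass 398.303 g/mol; 3×26.982 = 80.946 g → 20.32 wt%.
Al in Al_2Si_2O_5(OH)_4: molar mass 258.157 g/mol; 2×26.982 = 53.964 g → 20.90 wt%.
Difference = 20.32 − 20.90 = -0.58 percentage points.

-0.58 percentage points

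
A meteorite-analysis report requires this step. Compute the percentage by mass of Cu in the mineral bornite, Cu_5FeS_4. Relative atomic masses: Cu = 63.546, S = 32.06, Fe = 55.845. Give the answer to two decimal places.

63.32 weight percent

Formula mass = 5×63.546 + 1×55.845 + 4×32.06 = 501.815 g/mol, of which 317.730 g is Cu.
So Cu makes up 317.730/501.815 = 0.6332 of the mass, i.e. 63.32%.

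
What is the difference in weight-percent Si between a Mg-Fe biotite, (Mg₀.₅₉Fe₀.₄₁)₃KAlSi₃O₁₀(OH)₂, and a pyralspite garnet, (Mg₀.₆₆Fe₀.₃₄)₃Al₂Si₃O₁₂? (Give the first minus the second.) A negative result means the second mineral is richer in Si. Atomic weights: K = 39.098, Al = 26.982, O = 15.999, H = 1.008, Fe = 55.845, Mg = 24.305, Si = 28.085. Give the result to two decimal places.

M((Mg₀.₅₉Fe₀.₄₁)₃KAlSi₃O₁₀(OH)₂) = 456.048 g/mol, so wt% Si = 84.255/456.048 × 100 = 18.48%.
M((Mg₀.₆₆Fe₀.₃₄)₃Al₂Si₃O₁₂) = 435.293 g/mol, so wt% Si = 84.255/435.293 × 100 = 19.36%.
18.48 − 19.36 = -0.88 pp.

-0.88 percentage points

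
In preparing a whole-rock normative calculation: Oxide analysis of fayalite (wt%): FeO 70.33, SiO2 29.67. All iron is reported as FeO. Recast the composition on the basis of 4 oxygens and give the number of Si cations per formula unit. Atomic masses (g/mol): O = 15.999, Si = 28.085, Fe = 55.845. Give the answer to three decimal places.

FeO: 70.33/71.844 = 0.97893 mol → 0.97893 mol Fe, 0.97893 mol O.
SiO2: 29.67/60.083 = 0.49382 mol → 0.49382 mol Si, 0.98764 mol O.
Total oxygen = 1.96657 mol. Normalization factor = 4/1.96657 = 2.03400.
Si per 4 O = 0.49382 × 2.03400 = 1.004.

1.004 Si apfu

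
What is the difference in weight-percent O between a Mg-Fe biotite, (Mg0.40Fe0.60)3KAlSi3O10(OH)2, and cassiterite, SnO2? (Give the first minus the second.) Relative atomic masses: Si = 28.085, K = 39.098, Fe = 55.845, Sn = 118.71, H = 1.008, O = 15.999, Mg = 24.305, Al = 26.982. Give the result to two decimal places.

O in (Mg0.40Fe0.60)3KAlSi3O10(OH)2: molar mass 474.026 g/mol; 12×15.999 = 191.988 g → 40.50 wt%.
O in SnO2: molar mass 150.708 g/mol; 2×15.999 = 31.998 g → 21.23 wt%.
Difference = 40.50 − 21.23 = 19.27 percentage points.

19.27 percentage points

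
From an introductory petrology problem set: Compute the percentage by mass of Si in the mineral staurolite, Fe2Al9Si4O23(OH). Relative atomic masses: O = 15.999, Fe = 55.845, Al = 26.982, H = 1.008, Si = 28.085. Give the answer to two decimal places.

Formula mass = 2*55.845 + 9*26.982 + 4*28.085 + 24*15.999 + 1*1.008 = 851.852 g/mol, of which 112.340 g is Si.
So Si makes up 112.340/851.852 = 0.1319 of the mass, i.e. 13.19%.

13.19 wt%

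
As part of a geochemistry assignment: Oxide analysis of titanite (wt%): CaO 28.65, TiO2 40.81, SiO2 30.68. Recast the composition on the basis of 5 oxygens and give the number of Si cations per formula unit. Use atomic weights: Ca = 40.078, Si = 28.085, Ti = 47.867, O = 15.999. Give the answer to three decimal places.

1.000 Si apfu

28.65 wt% CaO ÷ 56.077 g/mol = 0.51090 mol, giving 0.51090 Ca and 0.51090 O.
40.81 wt% TiO2 ÷ 79.865 g/mol = 0.51099 mol, giving 0.51099 Ti and 1.02198 O.
30.68 wt% SiO2 ÷ 60.083 g/mol = 0.51063 mol, giving 0.51063 Si and 1.02126 O.
Oxygen sums to 2.55414; scaling by 5/2.55414 = 1.95761 puts the formula on 5 O.
Si: 0.51063 × 1.95761 = 1.000 atoms per formula unit.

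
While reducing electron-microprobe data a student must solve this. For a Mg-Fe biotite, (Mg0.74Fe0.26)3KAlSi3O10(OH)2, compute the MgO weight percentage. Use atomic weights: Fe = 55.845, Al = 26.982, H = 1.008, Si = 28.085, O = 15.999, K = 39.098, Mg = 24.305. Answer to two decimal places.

Formula mass = 441.855 g/mol.
2.22 Mg → 2.2200 mol MgO per formula unit; M(MgO) = 40.304, so MgO mass = 89.475 g.
89.475/441.855 × 100 = 20.25 wt%.

20.25 wt%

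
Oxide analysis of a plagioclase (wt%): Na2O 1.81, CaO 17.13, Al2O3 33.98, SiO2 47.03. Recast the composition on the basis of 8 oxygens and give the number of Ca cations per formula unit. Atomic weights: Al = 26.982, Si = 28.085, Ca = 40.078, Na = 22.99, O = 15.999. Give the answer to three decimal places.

0.843 Ca apfu

Na2O (M=61.979): mol = 0.02920; Na = 0.05840, O = 0.02920.
CaO (M=56.077): mol = 0.30547; Ca = 0.30547, O = 0.30547.
Al2O3 (M=101.961): mol = 0.33326; Al = 0.66652, O = 0.99978.
SiO2 (M=60.083): mol = 0.78275; Si = 0.78275, O = 1.56550.
ΣO = 2.89995; factor = 8/ΣO = 2.75867.
Ca apfu = 0.30547 × 2.75867 = 0.843.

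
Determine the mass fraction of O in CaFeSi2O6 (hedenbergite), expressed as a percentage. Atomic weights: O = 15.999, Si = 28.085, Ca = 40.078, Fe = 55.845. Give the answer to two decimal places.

38.69 mass %

Formula mass = 1*40.078 + 1*55.845 + 2*28.085 + 6*15.999 = 248.087 g/mol, of which 95.994 g is O.
So O makes up 95.994/248.087 = 0.3869 of the mass, i.e. 38.69%.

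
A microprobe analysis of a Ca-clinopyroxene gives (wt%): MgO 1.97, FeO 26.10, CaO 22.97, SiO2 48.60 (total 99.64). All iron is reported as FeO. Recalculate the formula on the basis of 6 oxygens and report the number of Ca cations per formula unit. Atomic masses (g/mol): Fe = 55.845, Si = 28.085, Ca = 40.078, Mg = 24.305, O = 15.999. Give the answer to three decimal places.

MgO: 1.97/40.304 = 0.04888 mol → 0.04888 mol Mg, 0.04888 mol O.
FeO: 26.10/71.844 = 0.36329 mol → 0.36329 mol Fe, 0.36329 mol O.
CaO: 22.97/56.077 = 0.40962 mol → 0.40962 mol Ca, 0.40962 mol O.
SiO2: 48.60/60.083 = 0.80888 mol → 0.80888 mol Si, 1.61776 mol O.
Total oxygen = 2.43955 mol. Normalization factor = 6/2.43955 = 2.45947.
Ca per 6 O = 0.40962 × 2.45947 = 1.007.

1.007 Ca apfu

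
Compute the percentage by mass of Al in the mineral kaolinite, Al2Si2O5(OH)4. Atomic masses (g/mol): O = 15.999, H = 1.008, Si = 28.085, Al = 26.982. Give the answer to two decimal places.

20.90 wt%

M(Al2Si2O5(OH)4) = 258.157 g/mol.
Al contributes 2 × 26.982 = 53.964 g per mole.
53.964/258.157 = 0.2090 → 20.90%.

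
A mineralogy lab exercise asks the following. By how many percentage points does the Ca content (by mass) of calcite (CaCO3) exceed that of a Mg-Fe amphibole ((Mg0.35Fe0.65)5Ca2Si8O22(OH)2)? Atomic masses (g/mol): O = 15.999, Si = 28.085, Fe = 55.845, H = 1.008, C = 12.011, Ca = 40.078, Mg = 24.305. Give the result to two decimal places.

Ca in CaCO3: molar mass 100.086 g/mol; 1×40.078 = 40.078 g → 40.04 wt%.
Ca in (Mg0.35Fe0.65)5Ca2Si8O22(OH)2: molar mass 914.858 g/mol; 2×40.078 = 80.156 g → 8.76 wt%.
Difference = 40.04 − 8.76 = 31.28 percentage points.

31.28 percentage points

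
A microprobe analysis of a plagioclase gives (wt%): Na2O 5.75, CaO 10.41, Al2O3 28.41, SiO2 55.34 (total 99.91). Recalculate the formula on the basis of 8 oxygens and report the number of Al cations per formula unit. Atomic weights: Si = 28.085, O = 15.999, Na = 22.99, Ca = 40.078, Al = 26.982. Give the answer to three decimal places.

1.508 Al apfu

Na2O (M=61.979): mol = 0.09277; Na = 0.18554, O = 0.09277.
CaO (M=56.077): mol = 0.18564; Ca = 0.18564, O = 0.18564.
Al2O3 (M=101.961): mol = 0.27864; Al = 0.55728, O = 0.83592.
SiO2 (M=60.083): mol = 0.92106; Si = 0.92106, O = 1.84212.
ΣO = 2.95645; factor = 8/ΣO = 2.70595.
Al apfu = 0.55728 × 2.70595 = 1.508.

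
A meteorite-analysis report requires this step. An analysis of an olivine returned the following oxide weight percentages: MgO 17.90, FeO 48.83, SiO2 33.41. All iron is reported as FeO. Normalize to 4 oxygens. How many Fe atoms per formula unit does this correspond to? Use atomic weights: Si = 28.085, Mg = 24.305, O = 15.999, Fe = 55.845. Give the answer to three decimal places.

MgO: 17.90/40.304 = 0.44412 mol → 0.44412 mol Mg, 0.44412 mol O.
FeO: 48.83/71.844 = 0.67967 mol → 0.67967 mol Fe, 0.67967 mol O.
SiO2: 33.41/60.083 = 0.55606 mol → 0.55606 mol Si, 1.11212 mol O.
Total oxygen = 2.23591 mol. Normalization factor = 4/2.23591 = 1.78898.
Fe per 4 O = 0.67967 × 1.78898 = 1.216.

1.216 Fe apfu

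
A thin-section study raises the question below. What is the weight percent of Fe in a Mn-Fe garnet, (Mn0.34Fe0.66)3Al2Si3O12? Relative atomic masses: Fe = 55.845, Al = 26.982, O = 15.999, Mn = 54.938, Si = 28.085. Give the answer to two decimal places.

22.26 wt%

M((Mn0.34Fe0.66)3Al2Si3O12) = 496.817 g/mol.
Fe contributes 1.98 × 55.845 = 110.573 g per mole.
110.573/496.817 = 0.2226 → 22.26%.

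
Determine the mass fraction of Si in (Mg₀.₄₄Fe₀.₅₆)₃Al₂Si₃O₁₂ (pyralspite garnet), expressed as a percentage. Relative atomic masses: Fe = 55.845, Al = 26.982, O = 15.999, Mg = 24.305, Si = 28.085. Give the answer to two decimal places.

M((Mg₀.₄₄Fe₀.₅₆)₃Al₂Si₃O₁₂) = 456.109 g/mol.
Si contributes 3 × 28.085 = 84.255 g per mole.
84.255/456.109 = 0.1847 → 18.47%.

18.47 weight percent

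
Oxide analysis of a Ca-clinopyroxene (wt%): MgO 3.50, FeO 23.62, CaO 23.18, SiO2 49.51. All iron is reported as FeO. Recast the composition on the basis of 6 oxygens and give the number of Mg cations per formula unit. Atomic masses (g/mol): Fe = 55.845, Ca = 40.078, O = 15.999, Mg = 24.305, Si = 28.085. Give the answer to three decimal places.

MgO: 3.50/40.304 = 0.08684 mol → 0.08684 mol Mg, 0.08684 mol O.
FeO: 23.62/71.844 = 0.32877 mol → 0.32877 mol Fe, 0.32877 mol O.
CaO: 23.18/56.077 = 0.41336 mol → 0.41336 mol Ca, 0.41336 mol O.
SiO2: 49.51/60.083 = 0.82403 mol → 0.82403 mol Si, 1.64806 mol O.
Total oxygen = 2.47703 mol. Normalization factor = 6/2.47703 = 2.42226.
Mg per 6 O = 0.08684 × 2.42226 = 0.210.

0.210 Mg apfu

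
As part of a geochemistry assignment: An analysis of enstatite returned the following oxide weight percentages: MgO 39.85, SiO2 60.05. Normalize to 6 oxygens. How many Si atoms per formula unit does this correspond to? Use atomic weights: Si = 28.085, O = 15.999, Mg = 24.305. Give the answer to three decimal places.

2.007 Si apfu

MgO: 39.85/40.304 = 0.98874 mol → 0.98874 mol Mg, 0.98874 mol O.
SiO2: 60.05/60.083 = 0.99945 mol → 0.99945 mol Si, 1.99890 mol O.
Total oxygen = 2.98764 mol. Normalization factor = 6/2.98764 = 2.00827.
Si per 6 O = 0.99945 × 2.00827 = 2.007.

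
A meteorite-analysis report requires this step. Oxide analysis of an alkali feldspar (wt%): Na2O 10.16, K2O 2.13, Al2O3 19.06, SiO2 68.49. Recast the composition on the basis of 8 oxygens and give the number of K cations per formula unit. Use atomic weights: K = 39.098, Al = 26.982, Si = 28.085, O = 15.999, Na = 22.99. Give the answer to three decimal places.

Na2O: 10.16/61.979 = 0.16393 mol → 0.32786 mol Na, 0.16393 mol O.
K2O: 2.13/94.195 = 0.02261 mol → 0.04522 mol K, 0.02261 mol O.
Al2O3: 19.06/101.961 = 0.18693 mol → 0.37386 mol Al, 0.56079 mol O.
SiO2: 68.49/60.083 = 1.13992 mol → 1.13992 mol Si, 2.27984 mol O.
Total oxygen = 3.02717 mol. Normalization factor = 8/3.02717 = 2.64273.
K per 8 O = 0.04522 × 2.64273 = 0.120.

0.120 K apfu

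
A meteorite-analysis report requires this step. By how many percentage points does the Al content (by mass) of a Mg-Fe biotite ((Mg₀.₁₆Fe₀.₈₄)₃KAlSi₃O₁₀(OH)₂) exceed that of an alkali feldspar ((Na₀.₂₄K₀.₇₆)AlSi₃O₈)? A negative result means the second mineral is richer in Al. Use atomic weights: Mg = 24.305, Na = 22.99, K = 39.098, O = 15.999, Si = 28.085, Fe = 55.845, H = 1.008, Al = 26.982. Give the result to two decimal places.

-4.40 percentage points

First mineral: 26.982 g Al in 496.735 g formula = 5.43 wt% Al.
Second mineral: 26.982 g Al in 274.461 g formula = 9.83 wt% Al.
5.43% − 9.83% gives a difference of -4.40 percentage points.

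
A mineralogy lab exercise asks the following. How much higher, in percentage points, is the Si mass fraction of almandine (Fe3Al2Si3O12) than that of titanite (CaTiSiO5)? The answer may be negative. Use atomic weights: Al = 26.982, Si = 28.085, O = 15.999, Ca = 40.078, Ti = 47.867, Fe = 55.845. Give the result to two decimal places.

Si in Fe3Al2Si3O12: molar mass 497.742 g/mol; 3×28.085 = 84.255 g → 16.93 wt%.
Si in CaTiSiO5: molar mass 196.025 g/mol; 1×28.085 = 28.085 g → 14.33 wt%.
Difference = 16.93 − 14.33 = 2.60 percentage points.

2.60 percentage points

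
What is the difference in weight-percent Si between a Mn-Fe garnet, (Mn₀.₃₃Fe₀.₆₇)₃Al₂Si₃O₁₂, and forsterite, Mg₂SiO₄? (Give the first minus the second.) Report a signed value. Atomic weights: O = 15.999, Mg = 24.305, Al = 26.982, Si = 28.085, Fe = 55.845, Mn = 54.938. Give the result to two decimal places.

M((Mn₀.₃₃Fe₀.₆₇)₃Al₂Si₃O₁₂) = 496.844 g/mol, so wt% Si = 84.255/496.844 × 100 = 16.96%.
M(Mg₂SiO₄) = 140.691 g/mol, so wt% Si = 28.085/140.691 × 100 = 19.96%.
16.96 − 19.96 = -3.00 pp.

-3.00 percentage points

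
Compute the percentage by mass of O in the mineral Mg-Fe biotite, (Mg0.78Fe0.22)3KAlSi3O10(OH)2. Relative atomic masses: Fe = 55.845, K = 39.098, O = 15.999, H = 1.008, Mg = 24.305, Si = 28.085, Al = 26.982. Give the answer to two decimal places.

43.83 weight percent

Formula mass = 2.34·24.305 + 0.66·55.845 + 1·39.098 + 1·26.982 + 3·28.085 + 12·15.999 + 2·1.008 = 438.070 g/mol, of which 191.988 g is O.
So O makes up 191.988/438.070 = 0.4383 of the mass, i.e. 43.83%.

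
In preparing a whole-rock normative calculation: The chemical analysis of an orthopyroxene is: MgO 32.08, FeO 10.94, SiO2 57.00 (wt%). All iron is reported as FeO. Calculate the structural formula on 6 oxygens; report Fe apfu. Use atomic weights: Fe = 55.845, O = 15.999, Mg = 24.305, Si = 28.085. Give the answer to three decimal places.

0.321 Fe apfu

MgO (M=40.304): mol = 0.79595; Mg = 0.79595, O = 0.79595.
FeO (M=71.844): mol = 0.15227; Fe = 0.15227, O = 0.15227.
SiO2 (M=60.083): mol = 0.94869; Si = 0.94869, O = 1.89738.
ΣO = 2.84560; factor = 6/ΣO = 2.10852.
Fe apfu = 0.15227 × 2.10852 = 0.321.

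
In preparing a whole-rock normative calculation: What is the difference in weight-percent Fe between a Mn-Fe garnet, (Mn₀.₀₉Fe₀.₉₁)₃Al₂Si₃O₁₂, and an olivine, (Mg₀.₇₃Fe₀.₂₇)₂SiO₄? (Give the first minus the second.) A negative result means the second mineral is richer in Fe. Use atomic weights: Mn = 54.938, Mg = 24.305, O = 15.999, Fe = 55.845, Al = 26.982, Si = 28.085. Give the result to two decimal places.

11.52 percentage points

First mineral: 152.457 g Fe in 497.497 g formula = 30.64 wt% Fe.
Second mineral: 30.156 g Fe in 157.723 g formula = 19.12 wt% Fe.
30.64% − 19.12% gives a difference of 11.52 percentage points.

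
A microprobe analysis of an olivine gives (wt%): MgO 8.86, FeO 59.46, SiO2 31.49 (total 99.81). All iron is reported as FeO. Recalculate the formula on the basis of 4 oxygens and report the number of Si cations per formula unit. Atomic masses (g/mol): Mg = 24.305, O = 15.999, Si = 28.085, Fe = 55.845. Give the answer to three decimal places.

MgO (M=40.304): mol = 0.21983; Mg = 0.21983, O = 0.21983.
FeO (M=71.844): mol = 0.82763; Fe = 0.82763, O = 0.82763.
SiO2 (M=60.083): mol = 0.52411; Si = 0.52411, O = 1.04822.
ΣO = 2.09568; factor = 4/ΣO = 1.90869.
Si apfu = 0.52411 × 1.90869 = 1.000.

1.000 Si apfu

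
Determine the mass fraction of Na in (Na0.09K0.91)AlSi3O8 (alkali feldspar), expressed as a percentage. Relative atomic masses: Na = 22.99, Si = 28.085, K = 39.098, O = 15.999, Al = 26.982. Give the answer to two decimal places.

0.75 wt%

Molar mass of (Na0.09K0.91)AlSi3O8: 0.09×22.99 + 0.91×39.098 + 1×26.982 + 3×28.085 + 8×15.999 = 276.877 g/mol.
Mass of Na per formula unit: 0.09 × 22.99 = 2.069 g.
Weight fraction Na = 2.069 / 276.877 = 0.0075.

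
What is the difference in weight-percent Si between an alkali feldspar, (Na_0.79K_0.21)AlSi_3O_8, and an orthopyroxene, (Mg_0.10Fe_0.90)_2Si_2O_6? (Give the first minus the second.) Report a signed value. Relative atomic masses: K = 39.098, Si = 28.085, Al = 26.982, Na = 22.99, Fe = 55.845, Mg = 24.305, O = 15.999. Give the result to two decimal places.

9.91 percentage points

Si in (Na_0.79K_0.21)AlSi_3O_8: molar mass 265.602 g/mol; 3×28.085 = 84.255 g → 31.72 wt%.
Si in (Mg_0.10Fe_0.90)_2Si_2O_6: molar mass 257.546 g/mol; 2×28.085 = 56.170 g → 21.81 wt%.
Difference = 31.72 − 21.81 = 9.91 percentage points.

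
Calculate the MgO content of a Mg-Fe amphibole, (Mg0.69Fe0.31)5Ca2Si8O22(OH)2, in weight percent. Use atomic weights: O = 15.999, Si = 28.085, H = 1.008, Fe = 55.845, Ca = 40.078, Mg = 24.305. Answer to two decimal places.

Formula mass = 861.240 g/mol.
3.45 Mg → 3.4500 mol MgO per formula unit; M(MgO) = 40.304, so MgO mass = 139.049 g.
139.049/861.240 × 100 = 16.15 wt%.

16.15 wt%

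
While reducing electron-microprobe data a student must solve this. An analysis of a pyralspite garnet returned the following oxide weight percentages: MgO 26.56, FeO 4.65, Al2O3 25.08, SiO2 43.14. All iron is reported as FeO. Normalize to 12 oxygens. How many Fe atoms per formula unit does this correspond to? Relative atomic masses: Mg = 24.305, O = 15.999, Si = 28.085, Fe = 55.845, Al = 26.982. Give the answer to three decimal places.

MgO: 26.56/40.304 = 0.65899 mol → 0.65899 mol Mg, 0.65899 mol O.
FeO: 4.65/71.844 = 0.06472 mol → 0.06472 mol Fe, 0.06472 mol O.
Al2O3: 25.08/101.961 = 0.24598 mol → 0.49196 mol Al, 0.73794 mol O.
SiO2: 43.14/60.083 = 0.71801 mol → 0.71801 mol Si, 1.43602 mol O.
Total oxygen = 2.89767 mol. Normalization factor = 12/2.89767 = 4.14126.
Fe per 12 O = 0.06472 × 4.14126 = 0.268.

0.268 Fe apfu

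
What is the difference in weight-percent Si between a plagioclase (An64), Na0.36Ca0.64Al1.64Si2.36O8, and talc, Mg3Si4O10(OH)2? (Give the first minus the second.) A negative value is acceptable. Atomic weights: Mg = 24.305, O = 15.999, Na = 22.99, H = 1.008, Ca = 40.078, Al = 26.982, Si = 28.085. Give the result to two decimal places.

First mineral: 66.281 g Si in 272.449 g formula = 24.33 wt% Si.
Second mineral: 112.340 g Si in 379.259 g formula = 29.62 wt% Si.
24.33% − 29.62% gives a difference of -5.29 percentage points.

-5.29 percentage points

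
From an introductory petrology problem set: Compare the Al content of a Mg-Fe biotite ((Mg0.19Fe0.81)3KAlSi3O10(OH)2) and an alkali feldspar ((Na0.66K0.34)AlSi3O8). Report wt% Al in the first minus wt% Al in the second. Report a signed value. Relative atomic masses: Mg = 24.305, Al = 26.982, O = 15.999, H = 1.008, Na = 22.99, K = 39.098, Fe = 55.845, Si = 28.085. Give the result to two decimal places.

-4.62 percentage points

M((Mg0.19Fe0.81)3KAlSi3O10(OH)2) = 493.896 g/mol, so wt% Al = 26.982/493.896 × 100 = 5.46%.
M((Na0.66K0.34)AlSi3O8) = 267.696 g/mol, so wt% Al = 26.982/267.696 × 100 = 10.08%.
5.46 − 10.08 = -4.62 pp.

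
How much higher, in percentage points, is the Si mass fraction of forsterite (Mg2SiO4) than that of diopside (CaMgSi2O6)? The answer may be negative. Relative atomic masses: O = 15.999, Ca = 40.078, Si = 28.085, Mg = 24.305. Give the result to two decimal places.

-5.98 percentage points

Si in Mg2SiO4: molar mass 140.691 g/mol; 1×28.085 = 28.085 g → 19.96 wt%.
Si in CaMgSi2O6: molar mass 216.547 g/mol; 2×28.085 = 56.170 g → 25.94 wt%.
Difference = 19.96 − 25.94 = -5.98 percentage points.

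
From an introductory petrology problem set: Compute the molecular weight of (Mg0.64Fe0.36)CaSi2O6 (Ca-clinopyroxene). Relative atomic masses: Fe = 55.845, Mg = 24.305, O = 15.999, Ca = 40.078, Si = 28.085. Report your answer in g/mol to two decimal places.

227.90 g/mol

The formula mass is the sum 0.64×24.305 + 0.36×55.845 + 1×40.078 + 2×28.085 + 6×15.999.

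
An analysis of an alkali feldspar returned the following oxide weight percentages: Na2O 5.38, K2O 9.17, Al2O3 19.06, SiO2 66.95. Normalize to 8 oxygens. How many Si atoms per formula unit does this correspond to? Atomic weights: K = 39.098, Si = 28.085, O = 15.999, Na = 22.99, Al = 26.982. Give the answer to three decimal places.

2.998 Si apfu

Na2O (M=61.979): mol = 0.08680; Na = 0.17360, O = 0.08680.
K2O (M=94.195): mol = 0.09735; K = 0.19470, O = 0.09735.
Al2O3 (M=101.961): mol = 0.18693; Al = 0.37386, O = 0.56079.
SiO2 (M=60.083): mol = 1.11429; Si = 1.11429, O = 2.22858.
ΣO = 2.97352; factor = 8/ΣO = 2.69041.
Si apfu = 1.11429 × 2.69041 = 2.998.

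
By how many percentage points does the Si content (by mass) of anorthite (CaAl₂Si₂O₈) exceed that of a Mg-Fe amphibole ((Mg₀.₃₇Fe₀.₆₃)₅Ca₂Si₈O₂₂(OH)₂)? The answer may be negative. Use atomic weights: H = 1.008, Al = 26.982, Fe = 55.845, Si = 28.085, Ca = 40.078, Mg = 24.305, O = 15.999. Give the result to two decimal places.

M(CaAl₂Si₂O₈) = 278.204 g/mol, so wt% Si = 56.170/278.204 × 100 = 20.19%.
M((Mg₀.₃₇Fe₀.₆₃)₅Ca₂Si₈O₂₂(OH)₂) = 911.704 g/mol, so wt% Si = 224.680/911.704 × 100 = 24.64%.
20.19 − 24.64 = -4.45 pp.

-4.45 percentage points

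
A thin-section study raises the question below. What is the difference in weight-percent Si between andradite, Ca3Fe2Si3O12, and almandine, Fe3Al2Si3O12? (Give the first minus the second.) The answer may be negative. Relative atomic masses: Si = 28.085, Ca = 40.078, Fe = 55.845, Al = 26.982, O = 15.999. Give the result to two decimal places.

Si in Ca3Fe2Si3O12: molar mass 508.167 g/mol; 3×28.085 = 84.255 g → 16.58 wt%.
Si in Fe3Al2Si3O12: molar mass 497.742 g/mol; 3×28.085 = 84.255 g → 16.93 wt%.
Difference = 16.58 − 16.93 = -0.35 percentage points.

-0.35 percentage points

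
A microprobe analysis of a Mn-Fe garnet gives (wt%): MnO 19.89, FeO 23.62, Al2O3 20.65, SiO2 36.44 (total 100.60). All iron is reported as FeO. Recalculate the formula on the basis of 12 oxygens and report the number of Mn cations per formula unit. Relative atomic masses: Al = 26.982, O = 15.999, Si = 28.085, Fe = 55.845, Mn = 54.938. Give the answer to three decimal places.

1.385 Mn apfu

19.89 wt% MnO ÷ 70.937 g/mol = 0.28039 mol, giving 0.28039 Mn and 0.28039 O.
23.62 wt% FeO ÷ 71.844 g/mol = 0.32877 mol, giving 0.32877 Fe and 0.32877 O.
20.65 wt% Al2O3 ÷ 101.961 g/mol = 0.20253 mol, giving 0.40506 Al and 0.60759 O.
36.44 wt% SiO2 ÷ 60.083 g/mol = 0.60649 mol, giving 0.60649 Si and 1.21298 O.
Oxygen sums to 2.42973; scaling by 12/2.42973 = 4.93882 puts the formula on 12 O.
Mn: 0.28039 × 4.93882 = 1.385 atoms per formula unit.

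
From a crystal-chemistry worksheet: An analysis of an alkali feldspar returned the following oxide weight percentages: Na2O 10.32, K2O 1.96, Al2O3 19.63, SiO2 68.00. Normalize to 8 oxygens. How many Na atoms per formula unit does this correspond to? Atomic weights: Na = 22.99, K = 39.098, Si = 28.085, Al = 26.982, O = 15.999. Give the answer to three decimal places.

10.32 wt% Na2O ÷ 61.979 g/mol = 0.16651 mol, giving 0.33302 Na and 0.16651 O.
1.96 wt% K2O ÷ 94.195 g/mol = 0.02081 mol, giving 0.04162 K and 0.02081 O.
19.63 wt% Al2O3 ÷ 101.961 g/mol = 0.19252 mol, giving 0.38504 Al and 0.57756 O.
68.00 wt% SiO2 ÷ 60.083 g/mol = 1.13177 mol, giving 1.13177 Si and 2.26354 O.
Oxygen sums to 3.02842; scaling by 8/3.02842 = 2.64164 puts the formula on 8 O.
Na: 0.33302 × 2.64164 = 0.880 atoms per formula unit.

0.880 Na apfu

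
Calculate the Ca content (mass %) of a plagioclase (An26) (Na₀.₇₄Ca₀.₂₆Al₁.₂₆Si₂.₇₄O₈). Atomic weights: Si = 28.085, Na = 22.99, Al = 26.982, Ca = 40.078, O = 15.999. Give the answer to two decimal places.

Molar mass of Na₀.₇₄Ca₀.₂₆Al₁.₂₆Si₂.₇₄O₈: 0.74*22.99 + 0.26*40.078 + 1.26*26.982 + 2.74*28.085 + 8*15.999 = 266.375 g/mol.
Mass of Ca per formula unit: 0.26 × 40.078 = 10.420 g.
Weight fraction Ca = 10.420 / 266.375 = 0.0391.

3.91 mass %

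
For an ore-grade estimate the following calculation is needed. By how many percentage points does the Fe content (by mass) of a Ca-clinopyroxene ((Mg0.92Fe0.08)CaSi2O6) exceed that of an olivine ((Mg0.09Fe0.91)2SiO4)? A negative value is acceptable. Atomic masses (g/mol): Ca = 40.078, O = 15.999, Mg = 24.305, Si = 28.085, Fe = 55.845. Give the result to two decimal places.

-49.27 percentage points

First mineral: 4.468 g Fe in 219.070 g formula = 2.04 wt% Fe.
Second mineral: 101.638 g Fe in 198.094 g formula = 51.31 wt% Fe.
2.04% − 51.31% gives a difference of -49.27 percentage points.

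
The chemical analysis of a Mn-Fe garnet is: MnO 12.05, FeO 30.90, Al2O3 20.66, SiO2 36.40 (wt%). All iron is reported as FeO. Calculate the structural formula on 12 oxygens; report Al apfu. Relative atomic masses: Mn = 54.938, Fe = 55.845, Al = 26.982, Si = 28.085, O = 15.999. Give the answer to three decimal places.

2.010 Al apfu

MnO: 12.05/70.937 = 0.16987 mol → 0.16987 mol Mn, 0.16987 mol O.
FeO: 30.90/71.844 = 0.43010 mol → 0.43010 mol Fe, 0.43010 mol O.
Al2O3: 20.66/101.961 = 0.20263 mol → 0.40526 mol Al, 0.60789 mol O.
SiO2: 36.40/60.083 = 0.60583 mol → 0.60583 mol Si, 1.21166 mol O.
Total oxygen = 2.41952 mol. Normalization factor = 12/2.41952 = 4.95966.
Al per 12 O = 0.40526 × 4.95966 = 2.010.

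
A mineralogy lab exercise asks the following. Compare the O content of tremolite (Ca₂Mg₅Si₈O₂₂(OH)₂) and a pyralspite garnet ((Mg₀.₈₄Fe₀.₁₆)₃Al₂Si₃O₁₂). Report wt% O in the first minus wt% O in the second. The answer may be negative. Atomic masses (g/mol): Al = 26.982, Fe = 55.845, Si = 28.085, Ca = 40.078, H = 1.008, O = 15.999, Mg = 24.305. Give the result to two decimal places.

M(Ca₂Mg₅Si₈O₂₂(OH)₂) = 812.353 g/mol, so wt% O = 383.976/812.353 × 100 = 47.27%.
M((Mg₀.₈₄Fe₀.₁₆)₃Al₂Si₃O₁₂) = 418.261 g/mol, so wt% O = 191.988/418.261 × 100 = 45.90%.
47.27 − 45.90 = 1.37 pp.

1.37 percentage points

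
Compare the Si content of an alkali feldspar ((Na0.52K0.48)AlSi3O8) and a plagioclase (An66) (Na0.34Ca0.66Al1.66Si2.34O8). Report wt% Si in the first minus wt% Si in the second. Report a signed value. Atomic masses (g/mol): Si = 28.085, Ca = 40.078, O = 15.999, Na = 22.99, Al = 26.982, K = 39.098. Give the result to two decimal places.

Si in (Na0.52K0.48)AlSi3O8: molar mass 269.951 g/mol; 3×28.085 = 84.255 g → 31.21 wt%.
Si in Na0.34Ca0.66Al1.66Si2.34O8: molar mass 272.769 g/mol; 2.34×28.085 = 65.719 g → 24.09 wt%.
Difference = 31.21 − 24.09 = 7.12 percentage points.

7.12 percentage points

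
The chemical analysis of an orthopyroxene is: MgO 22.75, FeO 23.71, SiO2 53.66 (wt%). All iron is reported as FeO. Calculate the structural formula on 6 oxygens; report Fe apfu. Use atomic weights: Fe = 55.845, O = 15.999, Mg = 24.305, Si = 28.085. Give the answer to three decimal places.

22.75 wt% MgO ÷ 40.304 g/mol = 0.56446 mol, giving 0.56446 Mg and 0.56446 O.
23.71 wt% FeO ÷ 71.844 g/mol = 0.33002 mol, giving 0.33002 Fe and 0.33002 O.
53.66 wt% SiO2 ÷ 60.083 g/mol = 0.89310 mol, giving 0.89310 Si and 1.78620 O.
Oxygen sums to 2.68068; scaling by 6/2.68068 = 2.23824 puts the formula on 6 O.
Fe: 0.33002 × 2.23824 = 0.739 atoms per formula unit.

0.739 Fe apfu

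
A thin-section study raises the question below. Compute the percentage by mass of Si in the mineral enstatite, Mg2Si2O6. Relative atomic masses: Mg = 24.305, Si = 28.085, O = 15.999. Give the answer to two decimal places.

27.98 mass %

M(Mg2Si2O6) = 200.774 g/mol.
Si contributes 2 × 28.085 = 56.170 g per mole.
56.170/200.774 = 0.2798 → 27.98%.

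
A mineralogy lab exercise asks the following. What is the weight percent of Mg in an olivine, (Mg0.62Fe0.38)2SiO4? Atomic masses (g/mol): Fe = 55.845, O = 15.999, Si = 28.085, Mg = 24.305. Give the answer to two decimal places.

Formula mass = 1.24×24.305 + 0.76×55.845 + 1×28.085 + 4×15.999 = 164.661 g/mol, of which 30.138 g is Mg.
So Mg makes up 30.138/164.661 = 0.1830 of the mass, i.e. 18.30%.

18.30 wt%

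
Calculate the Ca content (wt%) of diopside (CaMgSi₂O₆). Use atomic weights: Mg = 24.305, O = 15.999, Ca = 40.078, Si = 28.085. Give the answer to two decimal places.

18.51 wt%

M(CaMgSi₂O₆) = 216.547 g/mol.
Ca contributes 1 × 40.078 = 40.078 g per mole.
40.078/216.547 = 0.1851 → 18.51%.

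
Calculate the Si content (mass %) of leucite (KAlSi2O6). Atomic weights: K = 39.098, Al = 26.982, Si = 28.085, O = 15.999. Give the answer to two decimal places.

25.74 mass %

M(KAlSi2O6) = 218.244 g/mol.
Si contributes 2 × 28.085 = 56.170 g per mole.
56.170/218.244 = 0.2574 → 25.74%.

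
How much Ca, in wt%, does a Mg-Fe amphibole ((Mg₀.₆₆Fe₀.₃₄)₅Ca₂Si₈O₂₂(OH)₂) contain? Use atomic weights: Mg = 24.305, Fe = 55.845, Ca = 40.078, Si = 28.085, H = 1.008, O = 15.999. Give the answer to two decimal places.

9.26 wt%

Formula mass = 3.30×24.305 + 1.70×55.845 + 2×40.078 + 8×28.085 + 24×15.999 + 2×1.008 = 865.971 g/mol, of which 80.156 g is Ca.
So Ca makes up 80.156/865.971 = 0.0926 of the mass, i.e. 9.26%.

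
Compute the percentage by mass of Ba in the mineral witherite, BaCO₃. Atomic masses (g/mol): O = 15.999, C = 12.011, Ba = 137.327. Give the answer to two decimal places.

69.59 wt%

Molar mass of BaCO₃: 1·137.327 + 1·12.011 + 3·15.999 = 197.335 g/mol.
Mass of Ba per formula unit: 1 × 137.327 = 137.327 g.
Weight fraction Ba = 137.327 / 197.335 = 0.6959.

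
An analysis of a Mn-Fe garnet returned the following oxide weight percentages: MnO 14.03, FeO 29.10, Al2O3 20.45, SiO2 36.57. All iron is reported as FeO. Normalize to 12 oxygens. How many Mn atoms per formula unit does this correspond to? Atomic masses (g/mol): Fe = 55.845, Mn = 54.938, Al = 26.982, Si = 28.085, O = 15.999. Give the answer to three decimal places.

0.980 Mn apfu

MnO: 14.03/70.937 = 0.19778 mol → 0.19778 mol Mn, 0.19778 mol O.
FeO: 29.10/71.844 = 0.40504 mol → 0.40504 mol Fe, 0.40504 mol O.
Al2O3: 20.45/101.961 = 0.20057 mol → 0.40114 mol Al, 0.60171 mol O.
SiO2: 36.57/60.083 = 0.60866 mol → 0.60866 mol Si, 1.21732 mol O.
Total oxygen = 2.42185 mol. Normalization factor = 12/2.42185 = 4.95489.
Mn per 12 O = 0.19778 × 4.95489 = 0.980.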